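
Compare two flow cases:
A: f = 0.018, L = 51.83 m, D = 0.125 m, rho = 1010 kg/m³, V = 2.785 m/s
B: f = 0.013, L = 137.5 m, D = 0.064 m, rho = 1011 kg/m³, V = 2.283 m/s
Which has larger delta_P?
delta_P(A) = 29.23 kPa, delta_P(B) = 73.59 kPa. Answer: B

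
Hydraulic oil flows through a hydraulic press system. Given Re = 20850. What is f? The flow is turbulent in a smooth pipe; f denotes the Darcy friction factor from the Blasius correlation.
Formula: f = \frac{0.316}{Re^{0.25}}
f = 0.316/20850^0.25 = 0.0263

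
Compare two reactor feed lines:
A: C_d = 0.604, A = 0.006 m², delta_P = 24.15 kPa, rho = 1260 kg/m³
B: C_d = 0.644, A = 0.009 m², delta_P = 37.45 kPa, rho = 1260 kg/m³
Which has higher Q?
Q(A) = 22.44 L/s, Q(B) = 44.69 L/s. Answer: B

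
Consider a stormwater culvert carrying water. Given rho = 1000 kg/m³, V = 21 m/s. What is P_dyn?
Formula: P_{dyn} = \frac{1}{2} \rho V^2
P_dyn = 0.5·1000·21²/1000 = 220.5 kPa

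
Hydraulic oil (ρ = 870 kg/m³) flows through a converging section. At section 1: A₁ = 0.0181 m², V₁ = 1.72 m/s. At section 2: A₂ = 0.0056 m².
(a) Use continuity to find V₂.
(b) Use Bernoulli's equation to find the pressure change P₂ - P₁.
(a) Continuity: A₁V₁=A₂V₂ -> V₂=A₁V₁/A₂=0.0181*1.72/0.0056=5.56 m/s
(b) Bernoulli: P₂-P₁=0.5*rho*(V₁^2-V₂^2)/1000=0.5*870*(1.72^2-5.56^2)/1000=-12.16 kPa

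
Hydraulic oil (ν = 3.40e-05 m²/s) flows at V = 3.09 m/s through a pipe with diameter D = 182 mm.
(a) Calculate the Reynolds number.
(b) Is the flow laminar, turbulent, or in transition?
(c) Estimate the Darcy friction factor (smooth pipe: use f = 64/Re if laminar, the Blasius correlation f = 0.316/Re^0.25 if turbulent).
(a) Re = V·D/ν = 3.09·0.182/3.40e-05 = 16541
(b) Flow regime: turbulent (Re > 4000)
(c) Friction factor: f = 0.316/Re^0.25 = 0.316/16541^0.25 = 0.02786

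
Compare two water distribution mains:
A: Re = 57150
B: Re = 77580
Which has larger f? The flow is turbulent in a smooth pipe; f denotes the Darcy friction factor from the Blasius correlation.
f(A) = 0.02044, f(B) = 0.01893. Answer: A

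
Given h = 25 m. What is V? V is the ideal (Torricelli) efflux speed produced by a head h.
Formula: V = \sqrt{2 g h}
V = √(2·9.81·25) = 22.15 m/s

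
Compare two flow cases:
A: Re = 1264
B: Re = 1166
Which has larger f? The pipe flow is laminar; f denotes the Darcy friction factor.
f(A) = 0.05063, f(B) = 0.05489. Answer: B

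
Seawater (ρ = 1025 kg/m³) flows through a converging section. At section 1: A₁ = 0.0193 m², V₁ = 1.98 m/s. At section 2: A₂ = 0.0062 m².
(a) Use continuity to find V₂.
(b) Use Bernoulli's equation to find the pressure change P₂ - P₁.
(a) Continuity: A₁V₁=A₂V₂ -> V₂=A₁V₁/A₂=0.0193*1.98/0.0062=6.16 m/s
(b) Bernoulli: P₂-P₁=0.5*rho*(V₁^2-V₂^2)/1000=0.5*1025*(1.98^2-6.16^2)/1000=-17.44 kPa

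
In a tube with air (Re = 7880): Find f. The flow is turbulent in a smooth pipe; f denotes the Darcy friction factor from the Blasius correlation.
Formula: f = \frac{0.316}{Re^{0.25}}
f = 0.316/7880^0.25 = 0.03354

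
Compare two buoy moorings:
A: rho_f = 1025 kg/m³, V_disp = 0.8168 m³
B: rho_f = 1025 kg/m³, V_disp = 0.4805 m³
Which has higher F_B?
F_B(A) = 8213 N, F_B(B) = 4832 N. Answer: A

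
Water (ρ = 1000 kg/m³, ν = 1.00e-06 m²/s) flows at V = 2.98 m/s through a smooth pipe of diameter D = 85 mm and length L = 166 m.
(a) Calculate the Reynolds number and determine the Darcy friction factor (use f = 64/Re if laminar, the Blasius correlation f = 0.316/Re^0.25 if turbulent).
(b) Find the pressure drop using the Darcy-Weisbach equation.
(a) Re = V·D/ν = 2.98·0.085/1.00e-06 = 253300 → turbulent (Re > 4000); f = 0.316/Re^0.25 = 0.316/253300^0.25 = 0.014086 (Blasius is strictly valid for Re ≲ 1e5; used here as the smooth-pipe estimate the problem specifies)
(b) Darcy-Weisbach: ΔP = f·(L/D)·½ρV²/1000 = 0.014086·(166/0.085)·½·1000·2.98²/1000 = 122.1 kPa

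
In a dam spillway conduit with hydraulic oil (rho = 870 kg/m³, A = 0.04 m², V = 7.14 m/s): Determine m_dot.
Formula: \dot{m} = \rho A V
m_dot = 870·0.04·7.14 = 248.5 kg/s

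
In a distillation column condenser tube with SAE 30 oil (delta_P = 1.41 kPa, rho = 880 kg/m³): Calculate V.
Formula: V = \sqrt{\frac{2 \Delta P}{\rho}}
V = √(2·(1.41·1000)/880) = 1.79 m/s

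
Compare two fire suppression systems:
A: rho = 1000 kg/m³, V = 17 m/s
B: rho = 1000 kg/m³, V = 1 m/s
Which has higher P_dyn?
P_dyn(A) = 144.5 kPa, P_dyn(B) = 0.5 kPa. Answer: A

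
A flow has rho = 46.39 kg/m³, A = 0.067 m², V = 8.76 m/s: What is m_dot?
Formula: \dot{m} = \rho A V
m_dot = 46.39·0.067·8.76 = 27.23 kg/s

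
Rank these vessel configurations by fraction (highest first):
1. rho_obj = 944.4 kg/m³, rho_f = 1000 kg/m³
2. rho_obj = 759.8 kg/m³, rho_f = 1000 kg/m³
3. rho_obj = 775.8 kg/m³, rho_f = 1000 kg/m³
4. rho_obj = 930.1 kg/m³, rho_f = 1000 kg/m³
Case 1: fraction = 0.9444
Case 2: fraction = 0.7598
Case 3: fraction = 0.7758
Case 4: fraction = 0.9301
Ranking (highest first): 1, 4, 3, 2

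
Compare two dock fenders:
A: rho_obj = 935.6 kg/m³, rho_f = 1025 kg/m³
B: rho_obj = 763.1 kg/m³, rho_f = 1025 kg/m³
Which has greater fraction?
fraction(A) = 0.9128, fraction(B) = 0.7445. Answer: A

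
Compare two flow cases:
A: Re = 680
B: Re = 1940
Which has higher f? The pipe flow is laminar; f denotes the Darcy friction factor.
f(A) = 0.09412, f(B) = 0.03299. Answer: A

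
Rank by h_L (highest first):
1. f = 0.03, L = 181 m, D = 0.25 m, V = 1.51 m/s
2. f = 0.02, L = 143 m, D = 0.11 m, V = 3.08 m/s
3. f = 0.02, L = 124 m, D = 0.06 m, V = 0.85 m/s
Case 1: h_L = 2.524 m
Case 2: h_L = 12.57 m
Case 3: h_L = 1.522 m
Ranking (highest first): 2, 1, 3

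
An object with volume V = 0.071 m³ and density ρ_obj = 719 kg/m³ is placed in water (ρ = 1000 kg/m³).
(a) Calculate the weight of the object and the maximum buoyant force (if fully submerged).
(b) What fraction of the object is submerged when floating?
(a) W=rho_obj*g*V=719*9.81*0.071=500.8 N; F_B(max)=rho*g*V=1000*9.81*0.071=696.5 N
(b) Floating fraction=rho_obj/rho=719/1000=0.719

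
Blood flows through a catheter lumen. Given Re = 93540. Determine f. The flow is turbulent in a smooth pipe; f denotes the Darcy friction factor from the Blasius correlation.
Formula: f = \frac{0.316}{Re^{0.25}}
f = 0.316/93540^0.25 = 0.01807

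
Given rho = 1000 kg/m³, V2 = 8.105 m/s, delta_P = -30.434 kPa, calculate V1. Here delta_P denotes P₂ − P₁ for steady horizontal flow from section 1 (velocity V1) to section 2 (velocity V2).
Formula: \Delta P = \frac{1}{2} \rho (V_1^2 - V_2^2)
Substituting knowns: -30.434 = 0.5·1000·(V1² − 8.105²)/1000
Solving for V1: V1 = √(8.105² + 2·(-30.434·1000)/1000) = 2.196 m/s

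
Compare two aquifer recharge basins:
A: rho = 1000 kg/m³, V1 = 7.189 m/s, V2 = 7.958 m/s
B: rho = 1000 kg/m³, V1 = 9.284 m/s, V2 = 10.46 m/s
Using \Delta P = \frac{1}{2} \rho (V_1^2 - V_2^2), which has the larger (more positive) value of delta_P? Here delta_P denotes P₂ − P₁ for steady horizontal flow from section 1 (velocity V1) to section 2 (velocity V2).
delta_P(A) = -5.824 kPa, delta_P(B) = -11.61 kPa. Answer: A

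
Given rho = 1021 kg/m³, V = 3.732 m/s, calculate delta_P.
Formula: V = \sqrt{\frac{2 \Delta P}{\rho}}
Substituting knowns: 3.732 = √(2·(delta_P·1000)/1021)
Solving for delta_P: delta_P = 3.732²·1021/2/1000 = 7.11 kPa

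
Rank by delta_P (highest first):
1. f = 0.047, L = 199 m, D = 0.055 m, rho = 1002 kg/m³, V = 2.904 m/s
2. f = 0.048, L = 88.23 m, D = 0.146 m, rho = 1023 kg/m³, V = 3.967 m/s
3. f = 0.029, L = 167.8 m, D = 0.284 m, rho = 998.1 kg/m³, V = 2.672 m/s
Case 1: delta_P = 718.5 kPa
Case 2: delta_P = 233.5 kPa
Case 3: delta_P = 61.05 kPa
Ranking (highest first): 1, 2, 3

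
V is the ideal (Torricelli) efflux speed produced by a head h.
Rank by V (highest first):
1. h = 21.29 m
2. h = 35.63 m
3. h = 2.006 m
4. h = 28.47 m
Case 1: V = 20.44 m/s
Case 2: V = 26.44 m/s
Case 3: V = 6.274 m/s
Case 4: V = 23.63 m/s
Ranking (highest first): 2, 4, 1, 3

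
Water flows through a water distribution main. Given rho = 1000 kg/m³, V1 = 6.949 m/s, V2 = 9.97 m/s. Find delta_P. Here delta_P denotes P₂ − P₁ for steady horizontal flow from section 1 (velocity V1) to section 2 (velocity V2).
Formula: \Delta P = \frac{1}{2} \rho (V_1^2 - V_2^2)
delta_P = 0.5·1000·(6.949² − 9.97²)/1000 = -25.56 kPa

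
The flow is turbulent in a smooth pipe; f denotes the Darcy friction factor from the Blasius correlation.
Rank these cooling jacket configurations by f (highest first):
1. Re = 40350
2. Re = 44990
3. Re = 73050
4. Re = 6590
Case 1: f = 0.0223
Case 2: f = 0.0217
Case 3: f = 0.01922
Case 4: f = 0.03507
Ranking (highest first): 4, 1, 2, 3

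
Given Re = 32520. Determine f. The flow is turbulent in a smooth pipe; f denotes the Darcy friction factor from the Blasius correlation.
Formula: f = \frac{0.316}{Re^{0.25}}
f = 0.316/32520^0.25 = 0.02353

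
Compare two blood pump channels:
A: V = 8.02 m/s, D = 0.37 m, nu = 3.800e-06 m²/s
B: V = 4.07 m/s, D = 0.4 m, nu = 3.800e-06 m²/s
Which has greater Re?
Re(A) = 780895, Re(B) = 428421. Answer: A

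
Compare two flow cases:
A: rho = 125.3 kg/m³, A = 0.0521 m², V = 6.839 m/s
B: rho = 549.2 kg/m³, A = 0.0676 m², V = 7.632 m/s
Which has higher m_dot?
m_dot(A) = 44.65 kg/s, m_dot(B) = 283.3 kg/s. Answer: B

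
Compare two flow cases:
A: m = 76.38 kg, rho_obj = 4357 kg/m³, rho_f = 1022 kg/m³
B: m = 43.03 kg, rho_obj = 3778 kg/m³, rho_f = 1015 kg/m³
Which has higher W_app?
W_app(A) = 573.5 N, W_app(B) = 308.7 N. Answer: A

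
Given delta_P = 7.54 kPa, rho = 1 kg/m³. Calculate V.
Formula: V = \sqrt{\frac{2 \Delta P}{\rho}}
V = √(2·(7.54·1000)/1) = 122.8 m/s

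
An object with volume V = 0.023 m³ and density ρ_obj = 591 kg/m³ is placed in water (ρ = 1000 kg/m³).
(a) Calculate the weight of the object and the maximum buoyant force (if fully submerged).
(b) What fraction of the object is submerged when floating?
(a) W=rho_obj*g*V=591*9.81*0.023=133.3 N; F_B(max)=rho*g*V=1000*9.81*0.023=225.6 N
(b) Floating fraction=rho_obj/rho=591/1000=0.591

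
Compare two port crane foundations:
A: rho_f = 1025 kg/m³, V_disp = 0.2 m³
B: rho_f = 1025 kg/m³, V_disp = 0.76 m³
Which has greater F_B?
F_B(A) = 2011 N, F_B(B) = 7642 N. Answer: B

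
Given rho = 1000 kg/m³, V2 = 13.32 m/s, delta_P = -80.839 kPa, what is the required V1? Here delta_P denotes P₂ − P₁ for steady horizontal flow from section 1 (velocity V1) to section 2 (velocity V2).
Formula: \Delta P = \frac{1}{2} \rho (V_1^2 - V_2^2)
Substituting knowns: -80.839 = 0.5·1000·(V1² − 13.32²)/1000
Solving for V1: V1 = √(13.32² + 2·(-80.839·1000)/1000) = 3.968 m/s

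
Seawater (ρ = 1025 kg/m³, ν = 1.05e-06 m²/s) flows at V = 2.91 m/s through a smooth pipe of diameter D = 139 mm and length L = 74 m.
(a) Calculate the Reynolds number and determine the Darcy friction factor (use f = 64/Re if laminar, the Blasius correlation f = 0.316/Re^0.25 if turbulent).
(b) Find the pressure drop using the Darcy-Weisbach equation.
(a) Re = V·D/ν = 2.91·0.139/1.05e-06 = 385230 → turbulent (Re > 4000); f = 0.316/Re^0.25 = 0.316/385230^0.25 = 0.012684 (Blasius is strictly valid for Re ≲ 1e5; used here as the smooth-pipe estimate the problem specifies)
(b) Darcy-Weisbach: ΔP = f·(L/D)·½ρV²/1000 = 0.012684·(74/0.139)·½·1025·2.91²/1000 = 29.31 kPa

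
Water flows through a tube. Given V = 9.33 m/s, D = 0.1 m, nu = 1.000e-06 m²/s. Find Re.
Formula: Re = \frac{V D}{\nu}
Re = 9.33·0.1/1.000e-06 = 933000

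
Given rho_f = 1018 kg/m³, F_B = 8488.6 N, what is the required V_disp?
Formula: F_B = \rho_f g V_{disp}
Substituting knowns: 8488.6 = 1018·9.81·V_disp
Solving for V_disp: V_disp = 8488.6/(1018·9.81) = 0.85 m³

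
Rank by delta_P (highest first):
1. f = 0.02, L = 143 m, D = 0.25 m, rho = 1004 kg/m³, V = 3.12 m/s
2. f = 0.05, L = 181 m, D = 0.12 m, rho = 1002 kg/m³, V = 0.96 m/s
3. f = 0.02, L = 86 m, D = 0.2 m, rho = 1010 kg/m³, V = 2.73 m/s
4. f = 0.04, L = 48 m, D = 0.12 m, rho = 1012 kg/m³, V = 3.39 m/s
Case 1: delta_P = 55.9 kPa
Case 2: delta_P = 34.82 kPa
Case 3: delta_P = 32.37 kPa
Case 4: delta_P = 93.04 kPa
Ranking (highest first): 4, 1, 2, 3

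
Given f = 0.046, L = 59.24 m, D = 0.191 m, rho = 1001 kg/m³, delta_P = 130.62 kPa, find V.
Formula: \Delta P = f \frac{L}{D} \frac{\rho V^2}{2}
Substituting knowns: 130.62 = 0.046·(59.24/0.191)·0.5·1001·V²/1000
Solving for V: V = √((130.62·1000)/(0.046·(59.24/0.191)·0.5·1001)) = 4.277 m/s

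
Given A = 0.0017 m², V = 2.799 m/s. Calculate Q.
Formula: Q = A V
Q = 0.0017·2.799·1000 = 4.758 L/s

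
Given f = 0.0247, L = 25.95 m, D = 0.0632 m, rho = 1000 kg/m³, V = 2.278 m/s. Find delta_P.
Formula: \Delta P = f \frac{L}{D} \frac{\rho V^2}{2}
delta_P = 0.0247·(25.95/0.0632)·0.5·1000·2.278²/1000 = 26.31 kPa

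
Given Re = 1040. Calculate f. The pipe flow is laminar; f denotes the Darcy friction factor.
Formula: f = \frac{64}{Re}
f = 64/1040 = 0.06154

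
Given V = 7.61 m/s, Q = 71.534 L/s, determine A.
Formula: Q = A V
Substituting knowns: 71.534 = A·7.61·1000
Solving for A: A = (71.534/1000)/7.61 = 0.0094 m²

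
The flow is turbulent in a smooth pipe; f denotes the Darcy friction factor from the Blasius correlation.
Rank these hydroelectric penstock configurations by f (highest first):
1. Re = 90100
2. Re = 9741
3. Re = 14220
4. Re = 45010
Case 1: f = 0.01824
Case 2: f = 0.03181
Case 3: f = 0.02894
Case 4: f = 0.0217
Ranking (highest first): 2, 3, 4, 1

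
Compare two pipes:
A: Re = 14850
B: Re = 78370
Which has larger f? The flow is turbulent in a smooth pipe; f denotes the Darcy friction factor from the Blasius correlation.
f(A) = 0.02863, f(B) = 0.01889. Answer: A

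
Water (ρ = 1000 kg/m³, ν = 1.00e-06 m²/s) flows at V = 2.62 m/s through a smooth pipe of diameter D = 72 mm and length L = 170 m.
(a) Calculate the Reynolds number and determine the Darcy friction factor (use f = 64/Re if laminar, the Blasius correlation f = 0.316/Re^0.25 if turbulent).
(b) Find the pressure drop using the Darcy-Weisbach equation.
(a) Re = V·D/ν = 2.62·0.072/1.00e-06 = 188640 → turbulent (Re > 4000); f = 0.316/Re^0.25 = 0.316/188640^0.25 = 0.015163 (Blasius is strictly valid for Re ≲ 1e5; used here as the smooth-pipe estimate the problem specifies)
(b) Darcy-Weisbach: ΔP = f·(L/D)·½ρV²/1000 = 0.015163·(170/0.072)·½·1000·2.62²/1000 = 122.9 kPa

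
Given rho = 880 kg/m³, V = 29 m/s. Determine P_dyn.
Formula: P_{dyn} = \frac{1}{2} \rho V^2
P_dyn = 0.5·880·29²/1000 = 370 kPa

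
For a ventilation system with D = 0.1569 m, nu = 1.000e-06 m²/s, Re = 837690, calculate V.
Formula: Re = \frac{V D}{\nu}
Substituting knowns: 837690 = V·0.1569/1.000e-06
Solving for V: V = 837690·1.000e-06/0.1569 = 5.339 m/s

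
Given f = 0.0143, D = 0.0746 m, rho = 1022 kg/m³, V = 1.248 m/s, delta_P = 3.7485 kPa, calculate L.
Formula: \Delta P = f \frac{L}{D} \frac{\rho V^2}{2}
Substituting knowns: 3.7485 = 0.0143·(L/0.0746)·0.5·1022·1.248²/1000
Solving for L: L = (3.7485·1000)·0.0746/(0.0143·0.5·1022·1.248²) = 24.57 m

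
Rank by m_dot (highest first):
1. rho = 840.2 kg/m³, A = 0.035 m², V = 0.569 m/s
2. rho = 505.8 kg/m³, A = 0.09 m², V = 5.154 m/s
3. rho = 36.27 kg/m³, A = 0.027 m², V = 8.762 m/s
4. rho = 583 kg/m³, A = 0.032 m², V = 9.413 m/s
Case 1: m_dot = 16.73 kg/s
Case 2: m_dot = 234.6 kg/s
Case 3: m_dot = 8.581 kg/s
Case 4: m_dot = 175.6 kg/s
Ranking (highest first): 2, 4, 1, 3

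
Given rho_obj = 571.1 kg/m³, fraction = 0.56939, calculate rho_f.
Formula: f_{sub} = \frac{\rho_{obj}}{\rho_f}
Substituting knowns: 0.56939 = 571.1/rho_f
Solving for rho_f: rho_f = 571.1/0.56939 = 1003 kg/m³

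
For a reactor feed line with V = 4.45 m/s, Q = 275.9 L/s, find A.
Formula: Q = A V
Substituting knowns: 275.9 = A·4.45·1000
Solving for A: A = (275.9/1000)/4.45 = 0.062 m²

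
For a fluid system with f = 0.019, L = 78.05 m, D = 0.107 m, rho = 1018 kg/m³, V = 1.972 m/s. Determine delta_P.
Formula: \Delta P = f \frac{L}{D} \frac{\rho V^2}{2}
delta_P = 0.019·(78.05/0.107)·0.5·1018·1.972²/1000 = 27.43 kPa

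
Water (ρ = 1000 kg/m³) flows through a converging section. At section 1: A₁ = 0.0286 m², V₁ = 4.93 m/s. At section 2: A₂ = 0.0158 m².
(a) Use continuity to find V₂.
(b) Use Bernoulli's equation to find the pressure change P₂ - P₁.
(a) Continuity: A₁V₁=A₂V₂ -> V₂=A₁V₁/A₂=0.0286*4.93/0.0158=8.92 m/s
(b) Bernoulli: P₂-P₁=0.5*rho*(V₁^2-V₂^2)/1000=0.5*1000*(4.93^2-8.92^2)/1000=-27.63 kPa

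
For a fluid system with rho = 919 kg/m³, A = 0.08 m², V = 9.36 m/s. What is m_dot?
Formula: \dot{m} = \rho A V
m_dot = 919·0.08·9.36 = 688.1 kg/s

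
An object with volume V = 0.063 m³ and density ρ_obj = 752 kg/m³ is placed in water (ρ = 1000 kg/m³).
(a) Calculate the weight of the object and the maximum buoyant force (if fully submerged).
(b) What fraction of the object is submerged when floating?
(a) W=rho_obj*g*V=752*9.81*0.063=464.8 N; F_B(max)=rho*g*V=1000*9.81*0.063=618.0 N
(b) Floating fraction=rho_obj/rho=752/1000=0.752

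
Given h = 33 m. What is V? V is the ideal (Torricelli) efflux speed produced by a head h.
Formula: V = \sqrt{2 g h}
V = √(2·9.81·33) = 25.45 m/s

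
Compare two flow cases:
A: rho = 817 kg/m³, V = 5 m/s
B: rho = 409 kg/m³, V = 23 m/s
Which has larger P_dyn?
P_dyn(A) = 10.21 kPa, P_dyn(B) = 108.2 kPa. Answer: B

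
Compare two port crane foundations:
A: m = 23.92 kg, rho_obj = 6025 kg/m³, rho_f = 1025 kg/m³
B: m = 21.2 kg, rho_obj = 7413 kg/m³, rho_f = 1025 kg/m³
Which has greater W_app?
W_app(A) = 194.7 N, W_app(B) = 179.2 N. Answer: A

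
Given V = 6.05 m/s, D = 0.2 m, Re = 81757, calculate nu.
Formula: Re = \frac{V D}{\nu}
Substituting knowns: 81757 = 6.05·0.2/nu
Solving for nu: nu = 6.05·0.2/81757 = 1.480e-05 m²/s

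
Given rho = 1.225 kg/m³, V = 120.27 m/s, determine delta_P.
Formula: V = \sqrt{\frac{2 \Delta P}{\rho}}
Substituting knowns: 120.27 = √(2·(delta_P·1000)/1.225)
Solving for delta_P: delta_P = 120.27²·1.225/2/1000 = 8.86 kPa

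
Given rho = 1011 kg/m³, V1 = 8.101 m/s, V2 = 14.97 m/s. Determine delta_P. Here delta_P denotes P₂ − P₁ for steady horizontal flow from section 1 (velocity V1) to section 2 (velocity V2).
Formula: \Delta P = \frac{1}{2} \rho (V_1^2 - V_2^2)
delta_P = 0.5·1011·(8.101² − 14.97²)/1000 = -80.11 kPa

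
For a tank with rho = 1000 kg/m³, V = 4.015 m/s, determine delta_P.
Formula: V = \sqrt{\frac{2 \Delta P}{\rho}}
Substituting knowns: 4.015 = √(2·(delta_P·1000)/1000)
Solving for delta_P: delta_P = 4.015²·1000/2/1000 = 8.06 kPa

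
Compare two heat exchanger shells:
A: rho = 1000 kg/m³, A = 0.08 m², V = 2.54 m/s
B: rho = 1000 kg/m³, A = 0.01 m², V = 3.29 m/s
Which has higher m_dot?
m_dot(A) = 203.2 kg/s, m_dot(B) = 32.9 kg/s. Answer: A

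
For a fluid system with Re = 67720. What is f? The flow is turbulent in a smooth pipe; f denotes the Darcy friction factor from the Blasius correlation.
Formula: f = \frac{0.316}{Re^{0.25}}
f = 0.316/67720^0.25 = 0.01959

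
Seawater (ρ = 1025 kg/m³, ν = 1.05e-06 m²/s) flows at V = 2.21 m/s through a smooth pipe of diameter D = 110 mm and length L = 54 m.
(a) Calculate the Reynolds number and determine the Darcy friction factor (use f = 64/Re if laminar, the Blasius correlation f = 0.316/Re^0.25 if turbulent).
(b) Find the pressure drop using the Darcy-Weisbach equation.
(a) Re = V·D/ν = 2.21·0.11/1.05e-06 = 231520 → turbulent (Re > 4000); f = 0.316/Re^0.25 = 0.316/231520^0.25 = 0.014406 (Blasius is strictly valid for Re ≲ 1e5; used here as the smooth-pipe estimate the problem specifies)
(b) Darcy-Weisbach: ΔP = f·(L/D)·½ρV²/1000 = 0.014406·(54/0.110)·½·1025·2.21²/1000 = 17.7 kPa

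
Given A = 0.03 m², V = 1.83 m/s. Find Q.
Formula: Q = A V
Q = 0.03·1.83·1000 = 54.9 L/s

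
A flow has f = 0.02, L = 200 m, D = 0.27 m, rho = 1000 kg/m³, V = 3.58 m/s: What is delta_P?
Formula: \Delta P = f \frac{L}{D} \frac{\rho V^2}{2}
delta_P = 0.02·(200/0.27)·0.5·1000·3.58²/1000 = 94.94 kPa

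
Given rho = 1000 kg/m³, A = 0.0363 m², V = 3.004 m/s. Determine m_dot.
Formula: \dot{m} = \rho A V
m_dot = 1000·0.0363·3.004 = 109 kg/s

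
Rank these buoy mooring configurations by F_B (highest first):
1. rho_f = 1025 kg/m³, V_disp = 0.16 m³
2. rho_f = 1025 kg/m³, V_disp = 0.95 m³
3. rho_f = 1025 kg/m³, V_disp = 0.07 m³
Case 1: F_B = 1609 N
Case 2: F_B = 9552 N
Case 3: F_B = 703.9 N
Ranking (highest first): 2, 1, 3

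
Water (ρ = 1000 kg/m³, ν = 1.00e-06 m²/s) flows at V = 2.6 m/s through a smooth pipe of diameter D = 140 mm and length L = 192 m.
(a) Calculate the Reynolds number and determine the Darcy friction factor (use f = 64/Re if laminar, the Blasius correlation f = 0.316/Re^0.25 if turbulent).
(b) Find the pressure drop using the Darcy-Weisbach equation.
(a) Re = V·D/ν = 2.6·0.14/1.00e-06 = 364000 → turbulent (Re > 4000); f = 0.316/Re^0.25 = 0.316/364000^0.25 = 0.012865 (Blasius is strictly valid for Re ≲ 1e5; used here as the smooth-pipe estimate the problem specifies)
(b) Darcy-Weisbach: ΔP = f·(L/D)·½ρV²/1000 = 0.012865·(192/0.140)·½·1000·2.6²/1000 = 59.63 kPa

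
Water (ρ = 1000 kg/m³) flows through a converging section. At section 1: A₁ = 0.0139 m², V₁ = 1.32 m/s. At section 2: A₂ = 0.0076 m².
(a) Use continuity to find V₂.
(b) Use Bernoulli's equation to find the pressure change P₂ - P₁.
(a) Continuity: A₁V₁=A₂V₂ -> V₂=A₁V₁/A₂=0.0139*1.32/0.0076=2.41 m/s
(b) Bernoulli: P₂-P₁=0.5*rho*(V₁^2-V₂^2)/1000=0.5*1000*(1.32^2-2.41^2)/1000=-2.033 kPa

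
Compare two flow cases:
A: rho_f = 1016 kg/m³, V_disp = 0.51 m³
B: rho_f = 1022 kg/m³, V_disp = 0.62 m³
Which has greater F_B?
F_B(A) = 5083 N, F_B(B) = 6216 N. Answer: B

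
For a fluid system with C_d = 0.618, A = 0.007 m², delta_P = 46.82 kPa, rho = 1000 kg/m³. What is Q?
Formula: Q = C_d A \sqrt{\frac{2 \Delta P}{\rho}}
Q = 0.618·0.007·√(2·(46.82·1000)/1000)·1000 = 41.86 L/s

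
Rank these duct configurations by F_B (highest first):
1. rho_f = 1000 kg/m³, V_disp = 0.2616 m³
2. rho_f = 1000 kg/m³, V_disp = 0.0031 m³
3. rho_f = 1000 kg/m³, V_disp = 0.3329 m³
Case 1: F_B = 2566 N
Case 2: F_B = 30.41 N
Case 3: F_B = 3266 N
Ranking (highest first): 3, 1, 2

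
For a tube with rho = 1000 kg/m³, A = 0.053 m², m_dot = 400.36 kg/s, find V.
Formula: \dot{m} = \rho A V
Substituting knowns: 400.36 = 1000·0.053·V
Solving for V: V = 400.36/(1000·0.053) = 7.554 m/s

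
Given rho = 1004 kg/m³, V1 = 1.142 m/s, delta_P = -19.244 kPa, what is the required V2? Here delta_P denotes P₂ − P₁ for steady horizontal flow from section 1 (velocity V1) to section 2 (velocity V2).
Formula: \Delta P = \frac{1}{2} \rho (V_1^2 - V_2^2)
Substituting knowns: -19.244 = 0.5·1004·(1.142² − V2²)/1000
Solving for V2: V2 = √(1.142² − 2·(-19.244·1000)/1004) = 6.296 m/s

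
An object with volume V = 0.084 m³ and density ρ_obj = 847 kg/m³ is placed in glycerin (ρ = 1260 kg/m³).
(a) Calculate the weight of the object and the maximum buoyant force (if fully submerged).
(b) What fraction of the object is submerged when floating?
(a) W=rho_obj*g*V=847*9.81*0.084=698.0 N; F_B(max)=rho*g*V=1260*9.81*0.084=1038.3 N
(b) Floating fraction=rho_obj/rho=847/1260=0.672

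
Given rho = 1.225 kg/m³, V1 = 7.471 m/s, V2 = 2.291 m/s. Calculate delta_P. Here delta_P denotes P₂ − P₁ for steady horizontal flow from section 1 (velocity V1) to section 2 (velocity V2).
Formula: \Delta P = \frac{1}{2} \rho (V_1^2 - V_2^2)
delta_P = 0.5·1.225·(7.471² − 2.291²)/1000 = 0.03097 kPa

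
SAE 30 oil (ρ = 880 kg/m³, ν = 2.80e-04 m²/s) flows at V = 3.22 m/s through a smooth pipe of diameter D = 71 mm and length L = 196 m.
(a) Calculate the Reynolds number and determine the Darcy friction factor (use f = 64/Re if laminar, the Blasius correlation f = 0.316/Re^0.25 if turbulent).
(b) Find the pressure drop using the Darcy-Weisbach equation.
(a) Re = V·D/ν = 3.22·0.071/2.80e-04 = 816.5 → laminar (Re < 2300); f = 64/Re = 64/816.5 = 0.078383
(b) Darcy-Weisbach: ΔP = f·(L/D)·½ρV²/1000 = 0.078383·(196/0.071)·½·880·3.22²/1000 = 987.2 kPa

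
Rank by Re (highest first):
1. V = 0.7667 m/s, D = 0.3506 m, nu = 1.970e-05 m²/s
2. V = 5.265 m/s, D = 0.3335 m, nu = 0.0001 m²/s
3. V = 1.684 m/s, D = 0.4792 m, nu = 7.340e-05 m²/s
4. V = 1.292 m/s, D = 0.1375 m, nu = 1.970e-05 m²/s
Case 1: Re = 13645
Case 2: Re = 17559
Case 3: Re = 10994
Case 4: Re = 9018
Ranking (highest first): 2, 1, 3, 4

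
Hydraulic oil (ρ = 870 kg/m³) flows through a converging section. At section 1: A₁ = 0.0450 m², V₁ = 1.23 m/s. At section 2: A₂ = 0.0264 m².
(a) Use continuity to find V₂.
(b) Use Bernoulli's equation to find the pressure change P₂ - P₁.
(a) Continuity: A₁V₁=A₂V₂ -> V₂=A₁V₁/A₂=0.0450*1.23/0.0264=2.10 m/s
(b) Bernoulli: P₂-P₁=0.5*rho*(V₁^2-V₂^2)/1000=0.5*870*(1.23^2-2.10^2)/1000=-1.26 kPa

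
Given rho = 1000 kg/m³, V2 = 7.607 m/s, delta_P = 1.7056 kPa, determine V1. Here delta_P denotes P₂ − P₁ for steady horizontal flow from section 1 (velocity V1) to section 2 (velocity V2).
Formula: \Delta P = \frac{1}{2} \rho (V_1^2 - V_2^2)
Substituting knowns: 1.7056 = 0.5·1000·(V1² − 7.607²)/1000
Solving for V1: V1 = √(7.607² + 2·(1.7056·1000)/1000) = 7.828 m/s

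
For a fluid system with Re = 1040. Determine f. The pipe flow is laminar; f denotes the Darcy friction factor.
Formula: f = \frac{64}{Re}
f = 64/1040 = 0.06154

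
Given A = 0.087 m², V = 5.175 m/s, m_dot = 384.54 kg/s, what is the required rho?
Formula: \dot{m} = \rho A V
Substituting knowns: 384.54 = rho·0.087·5.175
Solving for rho: rho = 384.54/(0.087·5.175) = 854.1 kg/m³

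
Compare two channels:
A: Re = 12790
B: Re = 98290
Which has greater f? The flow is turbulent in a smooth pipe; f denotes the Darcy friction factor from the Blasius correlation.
f(A) = 0.02971, f(B) = 0.01785. Answer: A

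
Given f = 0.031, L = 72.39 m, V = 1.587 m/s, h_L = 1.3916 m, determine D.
Formula: h_L = f \frac{L}{D} \frac{V^2}{2g}
Substituting knowns: 1.3916 = 0.031·(72.39/D)·1.587²/(2·9.81)
Solving for D: D = 0.031·72.39·1.587²/(2·9.81·1.3916) = 0.207 m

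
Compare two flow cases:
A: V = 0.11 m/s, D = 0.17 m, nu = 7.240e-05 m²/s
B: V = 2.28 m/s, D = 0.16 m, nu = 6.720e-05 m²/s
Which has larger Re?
Re(A) = 258.3, Re(B) = 5429. Answer: B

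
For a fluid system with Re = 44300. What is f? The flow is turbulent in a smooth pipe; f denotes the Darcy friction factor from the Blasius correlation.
Formula: f = \frac{0.316}{Re^{0.25}}
f = 0.316/44300^0.25 = 0.02178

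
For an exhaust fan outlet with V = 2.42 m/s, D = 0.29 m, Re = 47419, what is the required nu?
Formula: Re = \frac{V D}{\nu}
Substituting knowns: 47419 = 2.42·0.29/nu
Solving for nu: nu = 2.42·0.29/47419 = 1.480e-05 m²/s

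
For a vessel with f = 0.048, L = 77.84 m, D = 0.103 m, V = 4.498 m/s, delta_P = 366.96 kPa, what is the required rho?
Formula: \Delta P = f \frac{L}{D} \frac{\rho V^2}{2}
Substituting knowns: 366.96 = 0.048·(77.84/0.103)·0.5·rho·4.498²/1000
Solving for rho: rho = (366.96·1000)/(0.048·(77.84/0.103)·0.5·4.498²) = 1000 kg/m³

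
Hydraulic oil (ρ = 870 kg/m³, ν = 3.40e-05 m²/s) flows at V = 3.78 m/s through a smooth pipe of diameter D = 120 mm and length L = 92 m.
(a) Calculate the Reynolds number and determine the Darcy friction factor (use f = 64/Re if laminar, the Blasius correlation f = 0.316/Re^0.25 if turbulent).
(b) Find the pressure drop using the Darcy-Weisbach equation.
(a) Re = V·D/ν = 3.78·0.12/3.40e-05 = 13341 → turbulent (Re > 4000); f = 0.316/Re^0.25 = 0.316/13341^0.25 = 0.029403
(b) Darcy-Weisbach: ΔP = f·(L/D)·½ρV²/1000 = 0.029403·(92/0.120)·½·870·3.78²/1000 = 140.1 kPa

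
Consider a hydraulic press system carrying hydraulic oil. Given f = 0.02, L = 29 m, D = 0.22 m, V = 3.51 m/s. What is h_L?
Formula: h_L = f \frac{L}{D} \frac{V^2}{2g}
h_L = 0.02·(29/0.22)·3.51²/(2·9.81) = 1.655 m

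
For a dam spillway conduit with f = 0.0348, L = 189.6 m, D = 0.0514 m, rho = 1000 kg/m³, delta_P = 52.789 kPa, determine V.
Formula: \Delta P = f \frac{L}{D} \frac{\rho V^2}{2}
Substituting knowns: 52.789 = 0.0348·(189.6/0.0514)·0.5·1000·V²/1000
Solving for V: V = √((52.789·1000)/(0.0348·(189.6/0.0514)·0.5·1000)) = 0.9069 m/s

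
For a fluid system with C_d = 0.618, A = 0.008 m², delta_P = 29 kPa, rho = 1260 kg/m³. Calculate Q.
Formula: Q = C_d A \sqrt{\frac{2 \Delta P}{\rho}}
Q = 0.618·0.008·√(2·(29·1000)/1260)·1000 = 33.54 L/s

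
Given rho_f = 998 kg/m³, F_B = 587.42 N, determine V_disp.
Formula: F_B = \rho_f g V_{disp}
Substituting knowns: 587.42 = 998·9.81·V_disp
Solving for V_disp: V_disp = 587.42/(998·9.81) = 0.06 m³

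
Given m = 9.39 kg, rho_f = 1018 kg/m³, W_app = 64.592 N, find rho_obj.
Formula: W_{app} = mg\left(1 - \frac{\rho_f}{\rho_{obj}}\right)
Substituting knowns: 64.592 = 9.39·9.81·(1 − 1018/rho_obj)
Solving for rho_obj: rho_obj = 1018/(1 − 64.592/(9.39·9.81)) = 3407 kg/m³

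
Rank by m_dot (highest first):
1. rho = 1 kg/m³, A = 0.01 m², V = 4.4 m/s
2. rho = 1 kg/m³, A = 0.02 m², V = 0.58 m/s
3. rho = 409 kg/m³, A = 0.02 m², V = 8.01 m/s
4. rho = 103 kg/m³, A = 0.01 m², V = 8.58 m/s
Case 1: m_dot = 0.044 kg/s
Case 2: m_dot = 0.0116 kg/s
Case 3: m_dot = 65.52 kg/s
Case 4: m_dot = 8.837 kg/s
Ranking (highest first): 3, 4, 1, 2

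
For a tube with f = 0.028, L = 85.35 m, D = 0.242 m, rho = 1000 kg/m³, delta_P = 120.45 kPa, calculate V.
Formula: \Delta P = f \frac{L}{D} \frac{\rho V^2}{2}
Substituting knowns: 120.45 = 0.028·(85.35/0.242)·0.5·1000·V²/1000
Solving for V: V = √((120.45·1000)/(0.028·(85.35/0.242)·0.5·1000)) = 4.939 m/s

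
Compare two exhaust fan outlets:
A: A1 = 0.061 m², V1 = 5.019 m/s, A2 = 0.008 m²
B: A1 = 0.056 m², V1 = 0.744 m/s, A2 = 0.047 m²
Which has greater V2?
V2(A) = 38.27 m/s, V2(B) = 0.8865 m/s. Answer: A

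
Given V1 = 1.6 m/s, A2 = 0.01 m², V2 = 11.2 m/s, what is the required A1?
Formula: V_2 = \frac{A_1 V_1}{A_2}
Substituting knowns: 11.2 = A1·1.6/0.01
Solving for A1: A1 = 11.2·0.01/1.6 = 0.07 m²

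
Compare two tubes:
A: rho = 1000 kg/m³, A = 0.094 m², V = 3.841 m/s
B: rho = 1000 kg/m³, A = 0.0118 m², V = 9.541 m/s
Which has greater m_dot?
m_dot(A) = 361.1 kg/s, m_dot(B) = 112.6 kg/s. Answer: A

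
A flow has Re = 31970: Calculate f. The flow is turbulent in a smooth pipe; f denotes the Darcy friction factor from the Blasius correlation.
Formula: f = \frac{0.316}{Re^{0.25}}
f = 0.316/31970^0.25 = 0.02363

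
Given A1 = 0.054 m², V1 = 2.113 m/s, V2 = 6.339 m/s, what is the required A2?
Formula: V_2 = \frac{A_1 V_1}{A_2}
Substituting knowns: 6.339 = 0.054·2.113/A2
Solving for A2: A2 = 0.054·2.113/6.339 = 0.018 m²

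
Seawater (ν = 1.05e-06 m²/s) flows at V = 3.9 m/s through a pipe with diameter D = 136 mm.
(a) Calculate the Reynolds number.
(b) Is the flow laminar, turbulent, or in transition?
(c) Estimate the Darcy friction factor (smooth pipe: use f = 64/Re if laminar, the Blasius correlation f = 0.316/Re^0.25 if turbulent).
(a) Re = V·D/ν = 3.9·0.136/1.05e-06 = 505140
(b) Flow regime: turbulent (Re > 4000)
(c) Friction factor: f = 0.316/Re^0.25 = 0.316/505140^0.25 = 0.01185 (Blasius is strictly valid for Re ≲ 1e5; used here as the smooth-pipe estimate the problem specifies)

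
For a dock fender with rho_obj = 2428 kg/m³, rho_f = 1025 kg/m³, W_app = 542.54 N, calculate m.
Formula: W_{app} = mg\left(1 - \frac{\rho_f}{\rho_{obj}}\right)
Substituting knowns: 542.54 = m·9.81·(1 − 1025/2428)
Solving for m: m = 542.54/(9.81·(1 − 1025/2428)) = 95.71 kg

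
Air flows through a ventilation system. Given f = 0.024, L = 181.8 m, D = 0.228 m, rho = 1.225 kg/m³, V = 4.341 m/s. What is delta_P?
Formula: \Delta P = f \frac{L}{D} \frac{\rho V^2}{2}
delta_P = 0.024·(181.8/0.228)·0.5·1.225·4.341²/1000 = 0.2209 kPa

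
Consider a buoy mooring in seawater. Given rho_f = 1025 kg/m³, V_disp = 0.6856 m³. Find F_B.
Formula: F_B = \rho_f g V_{disp}
F_B = 1025·9.81·0.6856 = 6894 N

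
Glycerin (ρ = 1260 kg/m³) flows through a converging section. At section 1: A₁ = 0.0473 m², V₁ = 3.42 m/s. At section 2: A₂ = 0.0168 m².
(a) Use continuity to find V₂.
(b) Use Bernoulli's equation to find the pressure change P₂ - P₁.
(a) Continuity: A₁V₁=A₂V₂ -> V₂=A₁V₁/A₂=0.0473*3.42/0.0168=9.63 m/s
(b) Bernoulli: P₂-P₁=0.5*rho*(V₁^2-V₂^2)/1000=0.5*1260*(3.42^2-9.63^2)/1000=-51.06 kPa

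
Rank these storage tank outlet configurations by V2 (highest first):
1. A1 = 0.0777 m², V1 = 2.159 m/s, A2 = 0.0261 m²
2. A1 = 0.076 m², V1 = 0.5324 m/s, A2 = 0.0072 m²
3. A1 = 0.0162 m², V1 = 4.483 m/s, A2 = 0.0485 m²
Case 1: V2 = 6.427 m/s
Case 2: V2 = 5.62 m/s
Case 3: V2 = 1.497 m/s
Ranking (highest first): 1, 2, 3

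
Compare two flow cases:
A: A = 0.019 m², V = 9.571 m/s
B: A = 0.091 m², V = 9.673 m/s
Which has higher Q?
Q(A) = 181.8 L/s, Q(B) = 880.2 L/s. Answer: B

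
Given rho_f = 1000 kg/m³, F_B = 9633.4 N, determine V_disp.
Formula: F_B = \rho_f g V_{disp}
Substituting knowns: 9633.4 = 1000·9.81·V_disp
Solving for V_disp: V_disp = 9633.4/(1000·9.81) = 0.982 m³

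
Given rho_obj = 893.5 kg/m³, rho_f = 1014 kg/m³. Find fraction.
Formula: f_{sub} = \frac{\rho_{obj}}{\rho_f}
fraction = 893.5/1014 = 0.8812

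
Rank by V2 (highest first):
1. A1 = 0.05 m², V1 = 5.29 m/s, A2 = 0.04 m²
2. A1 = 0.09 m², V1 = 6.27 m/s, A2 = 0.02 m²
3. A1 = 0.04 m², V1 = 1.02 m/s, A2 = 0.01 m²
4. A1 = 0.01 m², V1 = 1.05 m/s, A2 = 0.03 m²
Case 1: V2 = 6.612 m/s
Case 2: V2 = 28.21 m/s
Case 3: V2 = 4.08 m/s
Case 4: V2 = 0.35 m/s
Ranking (highest first): 2, 1, 3, 4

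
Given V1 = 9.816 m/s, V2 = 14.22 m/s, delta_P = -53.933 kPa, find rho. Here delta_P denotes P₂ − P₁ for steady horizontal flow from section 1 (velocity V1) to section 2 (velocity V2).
Formula: \Delta P = \frac{1}{2} \rho (V_1^2 - V_2^2)
Substituting knowns: -53.933 = 0.5·rho·(9.816² − 14.22²)/1000
Solving for rho: rho = 2·(-53.933·1000)/(9.816² − 14.22²) = 1019 kg/m³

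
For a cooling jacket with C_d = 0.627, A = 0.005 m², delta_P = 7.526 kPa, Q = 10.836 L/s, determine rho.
Formula: Q = C_d A \sqrt{\frac{2 \Delta P}{\rho}}
Substituting knowns: 10.836 = 0.627·0.005·√(2·(7.526·1000)/rho)·1000
Solving for rho: rho = 2·(7.526·1000)/((10.836/1000)/(0.627·0.005))² = 1260 kg/m³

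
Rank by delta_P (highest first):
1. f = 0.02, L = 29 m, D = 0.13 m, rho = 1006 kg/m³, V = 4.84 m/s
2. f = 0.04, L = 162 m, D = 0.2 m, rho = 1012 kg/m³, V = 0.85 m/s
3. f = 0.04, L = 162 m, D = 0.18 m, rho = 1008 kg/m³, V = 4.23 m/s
Case 1: delta_P = 52.57 kPa
Case 2: delta_P = 11.84 kPa
Case 3: delta_P = 324.6 kPa
Ranking (highest first): 3, 1, 2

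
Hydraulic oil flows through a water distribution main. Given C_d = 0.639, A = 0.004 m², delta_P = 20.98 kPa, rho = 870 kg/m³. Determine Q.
Formula: Q = C_d A \sqrt{\frac{2 \Delta P}{\rho}}
Q = 0.639·0.004·√(2·(20.98·1000)/870)·1000 = 17.75 L/s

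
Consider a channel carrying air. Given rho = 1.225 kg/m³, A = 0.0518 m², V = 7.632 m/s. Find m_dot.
Formula: \dot{m} = \rho A V
m_dot = 1.225·0.0518·7.632 = 0.4843 kg/s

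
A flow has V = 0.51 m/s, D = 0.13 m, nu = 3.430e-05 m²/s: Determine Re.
Formula: Re = \frac{V D}{\nu}
Re = 0.51·0.13/3.430e-05 = 1933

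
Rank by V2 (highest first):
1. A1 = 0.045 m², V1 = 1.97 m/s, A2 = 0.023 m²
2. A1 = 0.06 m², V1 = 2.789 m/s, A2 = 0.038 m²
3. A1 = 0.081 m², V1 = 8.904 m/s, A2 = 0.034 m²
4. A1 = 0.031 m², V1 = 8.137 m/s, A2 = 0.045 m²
Case 1: V2 = 3.854 m/s
Case 2: V2 = 4.404 m/s
Case 3: V2 = 21.21 m/s
Case 4: V2 = 5.605 m/s
Ranking (highest first): 3, 4, 2, 1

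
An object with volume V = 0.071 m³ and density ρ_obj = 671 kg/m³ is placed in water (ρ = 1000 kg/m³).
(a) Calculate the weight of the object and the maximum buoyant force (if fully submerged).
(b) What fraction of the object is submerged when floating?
(a) W=rho_obj*g*V=671*9.81*0.071=467.4 N; F_B(max)=rho*g*V=1000*9.81*0.071=696.5 N
(b) Floating fraction=rho_obj/rho=671/1000=0.671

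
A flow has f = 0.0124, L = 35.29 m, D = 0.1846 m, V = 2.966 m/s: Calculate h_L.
Formula: h_L = f \frac{L}{D} \frac{V^2}{2g}
h_L = 0.0124·(35.29/0.1846)·2.966²/(2·9.81) = 1.063 m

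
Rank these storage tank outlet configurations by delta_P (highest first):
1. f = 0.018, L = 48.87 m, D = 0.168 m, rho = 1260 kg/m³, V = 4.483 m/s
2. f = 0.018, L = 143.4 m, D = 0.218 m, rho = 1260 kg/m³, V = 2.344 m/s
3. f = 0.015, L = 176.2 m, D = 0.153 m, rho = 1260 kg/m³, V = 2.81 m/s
Case 1: delta_P = 66.3 kPa
Case 2: delta_P = 40.98 kPa
Case 3: delta_P = 85.93 kPa
Ranking (highest first): 3, 1, 2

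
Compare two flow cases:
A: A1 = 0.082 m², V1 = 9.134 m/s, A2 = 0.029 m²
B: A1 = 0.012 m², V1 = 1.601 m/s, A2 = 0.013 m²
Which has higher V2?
V2(A) = 25.83 m/s, V2(B) = 1.478 m/s. Answer: A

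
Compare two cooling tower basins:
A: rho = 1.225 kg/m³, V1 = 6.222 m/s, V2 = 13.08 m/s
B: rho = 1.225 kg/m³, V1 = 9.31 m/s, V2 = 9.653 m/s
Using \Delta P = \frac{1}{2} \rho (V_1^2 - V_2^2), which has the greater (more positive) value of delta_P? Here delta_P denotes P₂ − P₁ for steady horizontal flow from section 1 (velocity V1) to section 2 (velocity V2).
delta_P(A) = -0.08108 kPa, delta_P(B) = -0.003984 kPa. Answer: B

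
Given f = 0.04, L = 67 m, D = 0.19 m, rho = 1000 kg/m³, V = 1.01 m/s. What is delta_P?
Formula: \Delta P = f \frac{L}{D} \frac{\rho V^2}{2}
delta_P = 0.04·(67/0.19)·0.5·1000·1.01²/1000 = 7.194 kPa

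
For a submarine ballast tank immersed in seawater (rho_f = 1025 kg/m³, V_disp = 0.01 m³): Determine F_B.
Formula: F_B = \rho_f g V_{disp}
F_B = 1025·9.81·0.01 = 100.6 N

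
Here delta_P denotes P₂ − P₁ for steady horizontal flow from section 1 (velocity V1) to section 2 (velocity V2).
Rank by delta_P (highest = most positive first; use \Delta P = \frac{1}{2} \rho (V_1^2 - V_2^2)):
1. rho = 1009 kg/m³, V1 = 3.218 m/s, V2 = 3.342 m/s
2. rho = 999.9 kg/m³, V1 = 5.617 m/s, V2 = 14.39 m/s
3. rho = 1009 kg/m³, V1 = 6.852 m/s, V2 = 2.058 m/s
Case 1: delta_P = -0.4104 kPa
Case 2: delta_P = -87.75 kPa
Case 3: delta_P = 21.55 kPa
Ranking (highest first): 3, 1, 2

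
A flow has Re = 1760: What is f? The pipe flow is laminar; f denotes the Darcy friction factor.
Formula: f = \frac{64}{Re}
f = 64/1760 = 0.03636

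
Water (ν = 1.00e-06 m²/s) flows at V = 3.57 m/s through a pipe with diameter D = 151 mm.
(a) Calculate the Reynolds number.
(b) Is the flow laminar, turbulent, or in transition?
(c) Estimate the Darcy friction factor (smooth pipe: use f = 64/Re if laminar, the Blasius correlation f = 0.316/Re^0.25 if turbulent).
(a) Re = V·D/ν = 3.57·0.151/1.00e-06 = 539070
(b) Flow regime: turbulent (Re > 4000)
(c) Friction factor: f = 0.316/Re^0.25 = 0.316/539070^0.25 = 0.01166 (Blasius is strictly valid for Re ≲ 1e5; used here as the smooth-pipe estimate the problem specifies)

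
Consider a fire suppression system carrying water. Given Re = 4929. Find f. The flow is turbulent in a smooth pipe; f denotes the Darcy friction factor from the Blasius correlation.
Formula: f = \frac{0.316}{Re^{0.25}}
f = 0.316/4929^0.25 = 0.03771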